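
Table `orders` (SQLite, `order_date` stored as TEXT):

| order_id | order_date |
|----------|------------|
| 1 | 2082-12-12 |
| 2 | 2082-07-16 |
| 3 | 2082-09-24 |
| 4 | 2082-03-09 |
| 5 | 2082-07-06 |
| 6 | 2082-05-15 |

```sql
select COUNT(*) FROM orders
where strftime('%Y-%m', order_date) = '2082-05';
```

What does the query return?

1

Rows with year-month 2082-05: 2082-05-15 → 1.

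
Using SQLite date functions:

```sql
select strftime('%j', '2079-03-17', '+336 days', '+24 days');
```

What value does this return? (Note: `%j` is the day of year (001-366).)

071

First apply '+336 days', '+24 days': 2079-03-17 → 2080-03-11.
Day-of-year for 2080-03-11: days since 2080-01-01 inclusive = 71, zero-padded to 071.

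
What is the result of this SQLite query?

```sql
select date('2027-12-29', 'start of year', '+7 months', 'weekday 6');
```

2027-08-07

`start of year` rewinds 2027-12-29 to 2027-01-01.
Adding +7 months to 2027-01-01 gives 2027-08-01.
`weekday 6` advances to the next Saturday; 2027-08-01 is a Sunday, so it moves forward to 2027-08-07.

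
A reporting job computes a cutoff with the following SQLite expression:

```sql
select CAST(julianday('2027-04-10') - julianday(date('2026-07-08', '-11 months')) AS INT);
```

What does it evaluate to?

610

Adding -11 months to 2026-07-08 gives 2025-08-08.
23 days remain in August 2025 after the 8th (31 − 8).
Full months from September 2025 through March 2027 contribute their day counts.
Then 10 days into April 2027.
Total: 23 + 30 + 31 + 30 + 31 + 31 + 28 + 31 + 30 + 31 + 30 + 31 + 31 + 30 + 31 + 30 + 31 + 31 + 28 + 31 + 10 = 610.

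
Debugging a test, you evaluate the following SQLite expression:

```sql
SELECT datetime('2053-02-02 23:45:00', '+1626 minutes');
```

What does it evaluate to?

2053-02-04 02:51:00

1626 minutes = 27h 6m; +1626 minutes from 2053-02-02 23:45:00 is 2053-02-04 02:51:00 (crosses midnight).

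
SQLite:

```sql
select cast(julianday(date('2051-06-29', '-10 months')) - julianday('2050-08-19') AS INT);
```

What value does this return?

Adding -10 months to 2051-06-29 gives 2050-08-29.
Both dates are in August 2050: 29 − 19 = 10.

10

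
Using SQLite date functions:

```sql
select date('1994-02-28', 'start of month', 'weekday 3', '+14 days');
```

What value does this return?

`start of month` rewinds 1994-02-28 to 1994-02-01.
`weekday 3` advances to the next Wednesday; 1994-02-01 is a Tuesday, so it moves forward to 1994-02-02.
Advancing 14 more days within February lands on 1994-02-16.

1994-02-16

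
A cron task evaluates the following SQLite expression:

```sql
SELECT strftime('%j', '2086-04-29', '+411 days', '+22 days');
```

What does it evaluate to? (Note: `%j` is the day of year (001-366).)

187

First apply '+411 days', '+22 days': 2086-04-29 → 2087-07-06.
Day-of-year for 2087-07-06: days since 2087-01-01 inclusive = 187, zero-padded to 187.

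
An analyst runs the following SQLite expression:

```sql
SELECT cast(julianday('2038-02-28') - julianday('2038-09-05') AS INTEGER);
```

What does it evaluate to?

0 days remain in February 2038 after the 28th (28 − 28).
Full months from March 2038 through August 2038 contribute their day counts.
Then 5 days into September 2038.
Total: 0 + 31 + 30 + 31 + 30 + 31 + 31 + 5 = 189.
The subtraction is earlier − later, so the result is −189 → -189.

-189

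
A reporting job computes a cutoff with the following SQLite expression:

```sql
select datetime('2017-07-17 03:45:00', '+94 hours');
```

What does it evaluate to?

+94 hours from 2017-07-17 03:45:00 is 2017-07-21 01:45:00 (crosses midnight).

2017-07-21 01:45:00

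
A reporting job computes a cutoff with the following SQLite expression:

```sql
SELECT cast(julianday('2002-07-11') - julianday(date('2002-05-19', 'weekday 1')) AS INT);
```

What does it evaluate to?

52

`weekday 1` advances to the next Monday; 2002-05-19 is a Sunday, so it moves forward to 2002-05-20.
11 days remain in May 2002 after the 20th (31 − 20).
June 2002: 30 days.
Then 11 days into July 2002.
Total: 11 + 30 + 11 = 52.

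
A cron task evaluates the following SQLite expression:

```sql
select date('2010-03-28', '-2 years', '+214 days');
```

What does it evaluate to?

2008-10-28

Adding -2 years to 2010-03-28 gives 2008-03-28.
Applying '+214 days' to 2008-03-28: counting 214 days forward gives 2008-10-28.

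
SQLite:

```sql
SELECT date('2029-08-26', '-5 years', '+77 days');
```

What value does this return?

2024-11-11

Adding -5 years to 2029-08-26 gives 2024-08-26.
Applying '+77 days' to 2024-08-26: counting 77 days forward gives 2024-11-11.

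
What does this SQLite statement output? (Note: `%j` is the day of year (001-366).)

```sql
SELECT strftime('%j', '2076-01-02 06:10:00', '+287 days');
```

289

First apply '+287 days': 2076-01-02 06:10:00 → 2076-10-15 06:10:00.
Day-of-year for 2076-10-15: days since 2076-01-01 inclusive = 289, zero-padded to 289.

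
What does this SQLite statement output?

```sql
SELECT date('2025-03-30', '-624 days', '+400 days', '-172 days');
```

2024-02-28

Applying '-624 days' to 2025-03-30: counting 624 days back gives 2023-07-15.
Applying '+400 days' to 2023-07-15: counting 400 days forward gives 2024-08-18.
Applying '-172 days' to 2024-08-18: counting 172 days back gives 2024-02-28.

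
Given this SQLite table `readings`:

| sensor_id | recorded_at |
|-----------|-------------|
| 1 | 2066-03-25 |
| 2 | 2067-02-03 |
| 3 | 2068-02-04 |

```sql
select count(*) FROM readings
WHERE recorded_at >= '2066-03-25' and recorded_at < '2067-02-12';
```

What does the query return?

2

Rows in [2066-03-25, 2067-02-12): 2066-03-25, 2067-02-03 → 2 rows.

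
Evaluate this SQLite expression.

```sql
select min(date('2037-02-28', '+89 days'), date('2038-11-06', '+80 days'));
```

2037-05-28

date('2037-02-28', '+89 days') → 2037-05-28.
date('2038-11-06', '+80 days') → 2039-01-25.
Earlier of the two is 2037-05-28.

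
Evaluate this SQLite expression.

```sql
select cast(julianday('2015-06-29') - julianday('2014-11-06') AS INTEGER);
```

235

24 days remain in November 2014 after the 6th (30 − 6).
Full months from December 2014 through May 2015 contribute their day counts.
Then 29 days into June 2015.
Total: 24 + 31 + 31 + 28 + 31 + 30 + 31 + 29 = 235.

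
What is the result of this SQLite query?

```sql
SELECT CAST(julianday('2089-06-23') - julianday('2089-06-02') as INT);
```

Both dates are in June 2089: 23 − 2 = 21.

21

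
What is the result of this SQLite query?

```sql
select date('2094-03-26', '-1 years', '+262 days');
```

2093-12-13

Adding -1 year to 2094-03-26 gives 2093-03-26.
Applying '+262 days' to 2093-03-26: counting 262 days forward gives 2093-12-13.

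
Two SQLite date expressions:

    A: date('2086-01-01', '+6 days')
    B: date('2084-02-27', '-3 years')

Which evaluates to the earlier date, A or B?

A = 2086-01-07.
B = 2081-02-27.
B is earlier.

B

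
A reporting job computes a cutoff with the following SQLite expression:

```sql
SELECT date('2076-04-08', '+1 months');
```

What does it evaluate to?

2076-05-08

Adding +1 month to 2076-04-08 gives 2076-05-08.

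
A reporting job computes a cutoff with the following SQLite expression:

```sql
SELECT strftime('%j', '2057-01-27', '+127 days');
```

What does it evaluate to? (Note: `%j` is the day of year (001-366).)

154

First apply '+127 days': 2057-01-27 → 2057-06-03.
Day-of-year for 2057-06-03: days since 2057-01-01 inclusive = 154, zero-padded to 154.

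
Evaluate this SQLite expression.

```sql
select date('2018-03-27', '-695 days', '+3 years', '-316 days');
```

2018-06-19

Applying '-695 days' to 2018-03-27: counting 695 days back gives 2016-05-01.
Adding +3 years to 2016-05-01 gives 2019-05-01.
Applying '-316 days' to 2019-05-01: counting 316 days back gives 2018-06-19.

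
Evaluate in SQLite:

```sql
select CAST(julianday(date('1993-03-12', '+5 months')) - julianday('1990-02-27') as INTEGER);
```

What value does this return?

Adding +5 months to 1993-03-12 gives 1993-08-12.
1 day remains in February 1990 after the 27th (28 − 27).
Full months from March 1990 through July 1993 contribute their day counts.
Then 12 days into August 1993.
Total: 1 + 31 + 30 + 31 + 30 + 31 + 31 + 30 + 31 + 30 + 31 + 31 + 28 + 31 + 30 + 31 + 30 + 31 + 31 + 30 + 31 + 30 + 31 + 31 + 29 + 31 + 30 + 31 + 30 + 31 + 31 + 30 + 31 + 30 + 31 + 31 + 28 + 31 + 30 + 31 + 30 + 31 + 12 = 1262.

1262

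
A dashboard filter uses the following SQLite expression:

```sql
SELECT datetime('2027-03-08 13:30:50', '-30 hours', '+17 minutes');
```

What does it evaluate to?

2027-03-07 07:47:50

-30 hours from 2027-03-08 13:30:50 is 2027-03-07 07:30:50 (crosses midnight).
+17 minutes from 2027-03-07 07:30:50 is 2027-03-07 07:47:50.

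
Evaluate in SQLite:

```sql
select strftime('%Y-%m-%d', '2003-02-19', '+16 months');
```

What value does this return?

First apply '+16 months': 2003-02-19 → 2004-06-19.
`%Y-%m-%d` extracts the ISO date: 2004-06-19.

2004-06-19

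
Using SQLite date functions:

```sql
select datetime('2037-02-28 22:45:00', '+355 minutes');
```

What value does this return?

2037-03-01 04:40:00

355 minutes = 5h 55m; +355 minutes from 2037-02-28 22:45:00 is 2037-03-01 04:40:00 (crosses midnight).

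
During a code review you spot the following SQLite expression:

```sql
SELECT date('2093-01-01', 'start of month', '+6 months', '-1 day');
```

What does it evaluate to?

`start of month` rewinds 2093-01-01 to 2093-01-01.
Adding +6 months to 2093-01-01 gives 2093-07-01.
Going back 1 day from 2093-07-01 reaches 2093-06-30 (last day of June, 30 days).

2093-06-30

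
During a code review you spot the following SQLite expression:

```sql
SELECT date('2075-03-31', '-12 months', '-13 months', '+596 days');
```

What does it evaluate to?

Adding -12 months to 2075-03-31 gives 2074-03-31.
Adding -13 months to 2074-03-31 targets 2073-02-31. February 2073 has only 28 days, so SQLite normalizes the 3-day overflow forward to 2073-03-03.
Applying '+596 days' to 2073-03-03: counting 596 days forward gives 2074-10-20.

2074-10-20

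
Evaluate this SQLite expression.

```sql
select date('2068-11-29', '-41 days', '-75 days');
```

Applying '-41 days' to 2068-11-29: counting 41 days back gives 2068-10-19.
Applying '-75 days' to 2068-10-19: counting 75 days back gives 2068-08-05.

2068-08-05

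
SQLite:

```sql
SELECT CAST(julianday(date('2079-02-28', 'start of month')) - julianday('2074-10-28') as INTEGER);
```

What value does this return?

`start of month` rewinds 2079-02-28 to 2079-02-01.
3 days remain in October 2074 after the 28th (31 − 28).
Full months from November 2074 through January 2079 contribute their day counts.
Then 1 day into February 2079.
Total: 3 + 30 + 31 + 31 + 28 + 31 + 30 + 31 + 30 + 31 + 31 + 30 + 31 + 30 + 31 + 31 + 29 + 31 + 30 + 31 + 30 + 31 + 31 + 30 + 31 + 30 + 31 + 31 + 28 + 31 + 30 + 31 + 30 + 31 + 31 + 30 + 31 + 30 + 31 + 31 + 28 + 31 + 30 + 31 + 30 + 31 + 31 + 30 + 31 + 30 + 31 + 31 + 1 = 1557.

1557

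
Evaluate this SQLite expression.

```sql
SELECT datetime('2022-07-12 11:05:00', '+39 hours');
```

2022-07-14 02:05:00

+39 hours from 2022-07-12 11:05:00 is 2022-07-14 02:05:00 (crosses midnight).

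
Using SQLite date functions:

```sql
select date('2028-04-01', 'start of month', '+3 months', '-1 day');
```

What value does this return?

2028-06-30

`start of month` rewinds 2028-04-01 to 2028-04-01.
Adding +3 months to 2028-04-01 gives 2028-07-01.
Going back 1 day from 2028-07-01 reaches 2028-06-30 (last day of June, 30 days).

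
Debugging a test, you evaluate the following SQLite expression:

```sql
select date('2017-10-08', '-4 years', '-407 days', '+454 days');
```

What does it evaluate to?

2013-11-24

Adding -4 years to 2017-10-08 gives 2013-10-08.
Applying '-407 days' to 2013-10-08: counting 407 days back gives 2012-08-27.
Applying '+454 days' to 2012-08-27: counting 454 days forward gives 2013-11-24.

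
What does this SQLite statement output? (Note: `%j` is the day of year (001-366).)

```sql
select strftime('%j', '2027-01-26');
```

026

Day-of-year for 2027-01-26: days since 2027-01-01 inclusive = 26, zero-padded to 026.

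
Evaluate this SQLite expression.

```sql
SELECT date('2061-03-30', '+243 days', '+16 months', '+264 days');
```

2063-12-17

Applying '+243 days' to 2061-03-30: counting 243 days forward gives 2061-11-28.
Adding +16 months to 2061-11-28 gives 2063-03-28.
Applying '+264 days' to 2063-03-28: counting 264 days forward gives 2063-12-17.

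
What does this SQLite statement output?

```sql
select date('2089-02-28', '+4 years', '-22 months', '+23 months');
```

Adding +4 years to 2089-02-28 gives 2093-02-28.
Adding -22 months to 2093-02-28 gives 2091-04-28.
Adding +23 months to 2091-04-28 gives 2093-03-28.

2093-03-28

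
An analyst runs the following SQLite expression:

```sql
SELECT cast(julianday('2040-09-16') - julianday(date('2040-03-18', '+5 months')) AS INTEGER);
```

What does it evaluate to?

Adding +5 months to 2040-03-18 gives 2040-08-18.
13 days remain in August 2040 after the 18th (31 − 18).
Then 16 days into September 2040.
Total: 13 + 16 = 29.

29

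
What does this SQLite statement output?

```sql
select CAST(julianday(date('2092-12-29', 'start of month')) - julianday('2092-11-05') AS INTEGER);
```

`start of month` rewinds 2092-12-29 to 2092-12-01.
25 days remain in November 2092 after the 5th (30 − 5).
Then 1 day into December 2092.
Total: 25 + 1 = 26.

26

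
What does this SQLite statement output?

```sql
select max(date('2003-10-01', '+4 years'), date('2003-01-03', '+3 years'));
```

2007-10-01

date('2003-10-01', '+4 years') → 2007-10-01.
date('2003-01-03', '+3 years') → 2006-01-03.
Later of the two is 2007-10-01.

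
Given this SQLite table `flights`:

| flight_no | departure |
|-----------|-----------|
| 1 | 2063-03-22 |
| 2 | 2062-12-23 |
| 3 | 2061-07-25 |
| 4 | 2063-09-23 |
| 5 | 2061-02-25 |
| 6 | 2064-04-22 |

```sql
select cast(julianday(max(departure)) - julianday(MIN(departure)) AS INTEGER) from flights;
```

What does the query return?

MIN = 2061-02-25, MAX = 2064-04-22.
3 days remain in February 2061 after the 25th (28 − 25).
Full months from March 2061 through March 2064 contribute their day counts.
Then 22 days into April 2064.
Total: 3 + 31 + 30 + 31 + 30 + 31 + 31 + 30 + 31 + 30 + 31 + 31 + 28 + 31 + 30 + 31 + 30 + 31 + 31 + 30 + 31 + 30 + 31 + 31 + 28 + 31 + 30 + 31 + 30 + 31 + 31 + 30 + 31 + 30 + 31 + 31 + 29 + 31 + 22 = 1152.

1152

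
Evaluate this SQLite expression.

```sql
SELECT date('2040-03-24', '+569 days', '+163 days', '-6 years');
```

2036-03-26

Applying '+569 days' to 2040-03-24: counting 569 days forward gives 2041-10-14.
Applying '+163 days' to 2041-10-14: counting 163 days forward gives 2042-03-26.
Adding -6 years to 2042-03-26 gives 2036-03-26.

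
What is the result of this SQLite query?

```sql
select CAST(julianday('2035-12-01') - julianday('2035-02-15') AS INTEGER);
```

13 days remain in February 2035 after the 15th (28 − 15).
Full months from March 2035 through November 2035 contribute their day counts.
Then 1 day into December 2035.
Total: 13 + 31 + 30 + 31 + 30 + 31 + 31 + 30 + 31 + 30 + 1 = 289.

289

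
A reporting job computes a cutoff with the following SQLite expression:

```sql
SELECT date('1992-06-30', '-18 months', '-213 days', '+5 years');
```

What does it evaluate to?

Adding -18 months to 1992-06-30 gives 1990-12-30.
Applying '-213 days' to 1990-12-30: counting 213 days back gives 1990-05-31.
Adding +5 years to 1990-05-31 gives 1995-05-31.

1995-05-31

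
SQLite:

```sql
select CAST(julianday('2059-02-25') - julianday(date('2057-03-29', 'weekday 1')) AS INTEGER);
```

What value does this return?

694

`weekday 1` advances to the next Monday; 2057-03-29 is a Thursday, so it moves forward to 2057-04-02.
28 days remain in April 2057 after the 2nd (30 − 2).
Full months from May 2057 through January 2059 contribute their day counts.
Then 25 days into February 2059.
Total: 28 + 31 + 30 + 31 + 31 + 30 + 31 + 30 + 31 + 31 + 28 + 31 + 30 + 31 + 30 + 31 + 31 + 30 + 31 + 30 + 31 + 31 + 25 = 694.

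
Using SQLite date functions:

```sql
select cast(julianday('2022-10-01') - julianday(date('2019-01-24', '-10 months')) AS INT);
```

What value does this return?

Adding -10 months to 2019-01-24 gives 2018-03-24.
7 days remain in March 2018 after the 24th (31 − 24).
Full months from April 2018 through September 2022 contribute their day counts.
Then 1 day into October 2022.
Total: 7 + 30 + 31 + 30 + 31 + 31 + 30 + 31 + 30 + 31 + 31 + 28 + 31 + 30 + 31 + 30 + 31 + 31 + 30 + 31 + 30 + 31 + 31 + 29 + 31 + 30 + 31 + 30 + 31 + 31 + 30 + 31 + 30 + 31 + 31 + 28 + 31 + 30 + 31 + 30 + 31 + 31 + 30 + 31 + 30 + 31 + 31 + 28 + 31 + 30 + 31 + 30 + 31 + 31 + 30 + 1 = 1652.

1652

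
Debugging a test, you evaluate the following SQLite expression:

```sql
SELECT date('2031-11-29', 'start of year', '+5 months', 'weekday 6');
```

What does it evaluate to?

2031-06-07

`start of year` rewinds 2031-11-29 to 2031-01-01.
Adding +5 months to 2031-01-01 gives 2031-06-01.
`weekday 6` advances to the next Saturday; 2031-06-01 is a Sunday, so it moves forward to 2031-06-07.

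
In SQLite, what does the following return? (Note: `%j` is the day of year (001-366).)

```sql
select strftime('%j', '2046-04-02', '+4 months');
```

First apply '+4 months': 2046-04-02 → 2046-08-02.
Day-of-year for 2046-08-02: days since 2046-01-01 inclusive = 214, zero-padded to 214.

214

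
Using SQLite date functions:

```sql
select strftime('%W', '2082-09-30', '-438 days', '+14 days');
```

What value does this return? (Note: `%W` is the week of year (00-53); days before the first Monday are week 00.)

First apply '-438 days', '+14 days': 2082-09-30 → 2081-08-02.
2081-08-02 is a Saturday. SQLite's %W counts Mondays since the year started; the result is 30.

30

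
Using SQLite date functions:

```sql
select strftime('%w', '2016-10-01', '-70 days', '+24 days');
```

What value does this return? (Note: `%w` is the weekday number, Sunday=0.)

2

First apply '-70 days', '+24 days': 2016-10-01 → 2016-08-16.
2016-08-16 is a Tuesday; with Sunday=0 that is 2.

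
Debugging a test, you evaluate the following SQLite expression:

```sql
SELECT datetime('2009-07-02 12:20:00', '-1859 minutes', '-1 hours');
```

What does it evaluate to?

2009-07-01 04:21:00

1859 minutes = 30h 59m; -1859 minutes from 2009-07-02 12:20:00 is 2009-07-01 05:21:00 (crosses midnight).
-1 hours from 2009-07-01 05:21:00 is 2009-07-01 04:21:00.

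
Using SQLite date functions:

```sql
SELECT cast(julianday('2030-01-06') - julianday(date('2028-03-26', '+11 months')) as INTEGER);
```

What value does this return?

314

Adding +11 months to 2028-03-26 gives 2029-02-26.
2 days remain in February 2029 after the 26th (28 − 26).
Full months from March 2029 through December 2029 contribute their day counts.
Then 6 days into January 2030.
Total: 2 + 31 + 30 + 31 + 30 + 31 + 31 + 30 + 31 + 30 + 31 + 6 = 314.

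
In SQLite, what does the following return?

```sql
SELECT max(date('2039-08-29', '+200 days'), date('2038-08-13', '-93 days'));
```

date('2039-08-29', '+200 days') → 2040-03-16.
date('2038-08-13', '-93 days') → 2038-05-12.
Later of the two is 2040-03-16.

2040-03-16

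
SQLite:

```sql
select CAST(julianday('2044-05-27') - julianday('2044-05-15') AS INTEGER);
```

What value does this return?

Both dates are in May 2044: 27 − 15 = 12.

12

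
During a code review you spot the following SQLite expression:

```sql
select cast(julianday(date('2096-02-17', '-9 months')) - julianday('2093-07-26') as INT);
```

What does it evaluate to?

660

Adding -9 months to 2096-02-17 gives 2095-05-17.
5 days remain in July 2093 after the 26th (31 − 26).
Full months from August 2093 through April 2095 contribute their day counts.
Then 17 days into May 2095.
Total: 5 + 31 + 30 + 31 + 30 + 31 + 31 + 28 + 31 + 30 + 31 + 30 + 31 + 31 + 30 + 31 + 30 + 31 + 31 + 28 + 31 + 30 + 17 = 660.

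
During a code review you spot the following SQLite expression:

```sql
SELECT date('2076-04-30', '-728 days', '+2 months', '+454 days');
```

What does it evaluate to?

2075-09-30

Applying '-728 days' to 2076-04-30: counting 728 days back gives 2074-05-03.
Adding +2 months to 2074-05-03 gives 2074-07-03.
Applying '+454 days' to 2074-07-03: counting 454 days forward gives 2075-09-30.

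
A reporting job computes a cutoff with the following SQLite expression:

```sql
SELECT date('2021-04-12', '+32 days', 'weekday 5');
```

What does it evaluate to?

2021-05-14

April 2021 has 30 days; 18 remain after the 12th, so 19 days reach 2021-05-01.
Advancing 13 more days within May lands on 2021-05-14.
`weekday 5` advances to the next Friday; 2021-05-14 is already a Friday, so it stays at 2021-05-14.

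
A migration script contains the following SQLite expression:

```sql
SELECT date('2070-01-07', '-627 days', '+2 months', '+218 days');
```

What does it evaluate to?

Applying '-627 days' to 2070-01-07: counting 627 days back gives 2068-04-20.
Adding +2 months to 2068-04-20 gives 2068-06-20.
Applying '+218 days' to 2068-06-20: counting 218 days forward gives 2069-01-24.

2069-01-24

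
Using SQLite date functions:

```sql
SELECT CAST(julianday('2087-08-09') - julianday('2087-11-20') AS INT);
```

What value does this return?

22 days remain in August 2087 after the 9th (31 − 9).
September 2087: 30 days.
October 2087: 31 days.
Then 20 days into November 2087.
Total: 22 + 30 + 31 + 20 = 103.
The subtraction is earlier − later, so the result is −103 → -103.

-103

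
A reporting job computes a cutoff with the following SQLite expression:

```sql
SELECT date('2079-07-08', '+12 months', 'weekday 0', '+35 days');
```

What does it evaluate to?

Adding +12 months to 2079-07-08 gives 2080-07-08.
`weekday 0` advances to the next Sunday; 2080-07-08 is a Monday, so it moves forward to 2080-07-14.
July 2080 has 31 days; 17 remain after the 14th, so 18 days reach 2080-08-01.
Advancing 17 more days within August lands on 2080-08-18.

2080-08-18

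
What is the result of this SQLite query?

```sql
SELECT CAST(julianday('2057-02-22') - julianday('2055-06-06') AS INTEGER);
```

24 days remain in June 2055 after the 6th (30 − 6).
Full months from July 2055 through January 2057 contribute their day counts.
Then 22 days into February 2057.
Total: 24 + 31 + 31 + 30 + 31 + 30 + 31 + 31 + 29 + 31 + 30 + 31 + 30 + 31 + 31 + 30 + 31 + 30 + 31 + 31 + 22 = 627.

627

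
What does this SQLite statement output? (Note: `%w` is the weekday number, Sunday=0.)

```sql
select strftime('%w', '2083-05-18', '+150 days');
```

First apply '+150 days': 2083-05-18 → 2083-10-15.
2083-10-15 is a Friday; with Sunday=0 that is 5.

5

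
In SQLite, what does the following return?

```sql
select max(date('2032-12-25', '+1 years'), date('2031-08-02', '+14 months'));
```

date('2032-12-25', '+1 years') → 2033-12-25.
date('2031-08-02', '+14 months') → 2032-10-02.
Later of the two is 2033-12-25.

2033-12-25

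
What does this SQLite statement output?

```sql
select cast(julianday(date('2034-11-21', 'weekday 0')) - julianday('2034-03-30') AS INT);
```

241

`weekday 0` advances to the next Sunday; 2034-11-21 is a Tuesday, so it moves forward to 2034-11-26.
1 day remains in March 2034 after the 30th (31 − 30).
Full months from April 2034 through October 2034 contribute their day counts.
Then 26 days into November 2034.
Total: 1 + 30 + 31 + 30 + 31 + 31 + 30 + 31 + 26 = 241.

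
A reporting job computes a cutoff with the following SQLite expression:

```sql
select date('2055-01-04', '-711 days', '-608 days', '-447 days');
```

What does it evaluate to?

Applying '-711 days' to 2055-01-04: counting 711 days back gives 2053-01-23.
Applying '-608 days' to 2053-01-23: counting 608 days back gives 2051-05-26.
Applying '-447 days' to 2051-05-26: counting 447 days back gives 2050-03-05.

2050-03-05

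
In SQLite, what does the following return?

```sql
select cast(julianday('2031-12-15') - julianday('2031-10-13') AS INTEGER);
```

18 days remain in October 2031 after the 13th (31 − 13).
November 2031: 30 days.
Then 15 days into December 2031.
Total: 18 + 30 + 15 = 63.

63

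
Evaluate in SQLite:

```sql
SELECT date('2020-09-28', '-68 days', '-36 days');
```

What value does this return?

2020-06-16

Applying '-68 days' to 2020-09-28: counting 68 days back gives 2020-07-22.
Going back 22 days from 2020-07-22 reaches 2020-06-30 (last day of June, 30 days).
Going back 14 days within June lands on 2020-06-16.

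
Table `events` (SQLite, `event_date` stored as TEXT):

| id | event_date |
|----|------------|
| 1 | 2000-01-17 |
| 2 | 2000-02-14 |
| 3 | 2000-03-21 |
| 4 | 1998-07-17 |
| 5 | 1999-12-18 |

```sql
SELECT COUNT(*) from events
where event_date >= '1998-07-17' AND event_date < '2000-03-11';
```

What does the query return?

4

Rows in [1998-07-17, 2000-03-11): 2000-01-17, 2000-02-14, 1998-07-17, 1999-12-18 → 4 rows.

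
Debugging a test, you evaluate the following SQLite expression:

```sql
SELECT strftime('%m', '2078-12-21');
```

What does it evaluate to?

12

`%m` extracts the 2-digit month (01-12): 12.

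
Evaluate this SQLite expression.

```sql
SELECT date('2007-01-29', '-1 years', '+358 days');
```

2007-01-22

Adding -1 year to 2007-01-29 gives 2006-01-29.
Applying '+358 days' to 2006-01-29: counting 358 days forward gives 2007-01-22.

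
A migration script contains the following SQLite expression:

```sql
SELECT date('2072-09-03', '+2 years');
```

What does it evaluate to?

2074-09-03

Adding +2 years to 2072-09-03 gives 2074-09-03.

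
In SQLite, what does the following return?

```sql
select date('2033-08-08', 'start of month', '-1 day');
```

`start of month` rewinds 2033-08-08 to 2033-08-01.
Going back 1 day from 2033-08-01 reaches 2033-07-31 (last day of July, 31 days).

2033-07-31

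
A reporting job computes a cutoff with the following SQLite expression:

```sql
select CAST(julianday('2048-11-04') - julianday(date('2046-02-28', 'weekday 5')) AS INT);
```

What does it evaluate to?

978

`weekday 5` advances to the next Friday; 2046-02-28 is a Wednesday, so it moves forward to 2046-03-02.
29 days remain in March 2046 after the 2nd (31 − 2).
Full months from April 2046 through October 2048 contribute their day counts.
Then 4 days into November 2048.
Total: 29 + 30 + 31 + 30 + 31 + 31 + 30 + 31 + 30 + 31 + 31 + 28 + 31 + 30 + 31 + 30 + 31 + 31 + 30 + 31 + 30 + 31 + 31 + 29 + 31 + 30 + 31 + 30 + 31 + 31 + 30 + 31 + 4 = 978.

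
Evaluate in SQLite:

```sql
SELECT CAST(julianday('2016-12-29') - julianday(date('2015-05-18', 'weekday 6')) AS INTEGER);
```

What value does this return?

`weekday 6` advances to the next Saturday; 2015-05-18 is a Monday, so it moves forward to 2015-05-23.
8 days remain in May 2015 after the 23rd (31 − 23).
Full months from June 2015 through November 2016 contribute their day counts.
Then 29 days into December 2016.
Total: 8 + 30 + 31 + 31 + 30 + 31 + 30 + 31 + 31 + 29 + 31 + 30 + 31 + 30 + 31 + 31 + 30 + 31 + 30 + 29 = 586.

586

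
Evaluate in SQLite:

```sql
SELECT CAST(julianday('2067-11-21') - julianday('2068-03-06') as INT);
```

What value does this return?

-106

9 days remain in November 2067 after the 21st (30 − 21).
December 2067: 31 days.
January 2068: 31 days.
February 2068: 29 days (leap year).
Then 6 days into March 2068.
Total: 9 + 31 + 31 + 29 + 6 = 106.
The subtraction is earlier − later, so the result is −106 → -106.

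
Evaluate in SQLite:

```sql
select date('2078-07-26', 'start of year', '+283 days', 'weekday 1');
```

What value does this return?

2078-10-17

`start of year` rewinds 2078-07-26 to 2078-01-01.
Applying '+283 days' to 2078-01-01: counting 283 days forward gives 2078-10-11.
`weekday 1` advances to the next Monday; 2078-10-11 is a Tuesday, so it moves forward to 2078-10-17.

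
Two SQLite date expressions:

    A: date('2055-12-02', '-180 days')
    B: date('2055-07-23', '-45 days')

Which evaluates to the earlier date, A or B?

A = 2055-06-05.
B = 2055-06-08.
A is earlier.

A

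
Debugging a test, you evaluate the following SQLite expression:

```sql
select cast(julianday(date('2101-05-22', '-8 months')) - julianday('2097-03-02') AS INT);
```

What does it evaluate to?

Adding -8 months to 2101-05-22 gives 2100-09-22.
29 days remain in March 2097 after the 2nd (31 − 2).
Full months from April 2097 through August 2100 contribute their day counts.
Then 22 days into September 2100.
Total: 29 + 30 + 31 + 30 + 31 + 31 + 30 + 31 + 30 + 31 + 31 + 28 + 31 + 30 + 31 + 30 + 31 + 31 + 30 + 31 + 30 + 31 + 31 + 28 + 31 + 30 + 31 + 30 + 31 + 31 + 30 + 31 + 30 + 31 + 31 + 28 + 31 + 30 + 31 + 30 + 31 + 31 + 22 = 1299.

1299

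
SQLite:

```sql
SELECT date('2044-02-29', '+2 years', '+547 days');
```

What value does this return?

2047-08-30

Adding +2 years to 2044-02-29 targets 2046-02-29, but 2046 is not a leap year, so SQLite normalizes to 2046-03-01.
Applying '+547 days' to 2046-03-01: counting 547 days forward gives 2047-08-30.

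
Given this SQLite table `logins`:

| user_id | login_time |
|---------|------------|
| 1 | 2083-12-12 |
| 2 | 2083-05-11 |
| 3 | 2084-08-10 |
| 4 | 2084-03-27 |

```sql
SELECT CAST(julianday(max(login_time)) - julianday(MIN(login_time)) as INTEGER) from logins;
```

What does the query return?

MIN = 2083-05-11, MAX = 2084-08-10.
20 days remain in May 2083 after the 11th (31 − 11).
Full months from June 2083 through July 2084 contribute their day counts.
Then 10 days into August 2084.
Total: 20 + 30 + 31 + 31 + 30 + 31 + 30 + 31 + 31 + 29 + 31 + 30 + 31 + 30 + 31 + 10 = 457.

457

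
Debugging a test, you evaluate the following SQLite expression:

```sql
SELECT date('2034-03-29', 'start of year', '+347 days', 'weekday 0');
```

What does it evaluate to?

`start of year` rewinds 2034-03-29 to 2034-01-01.
Applying '+347 days' to 2034-01-01: counting 347 days forward gives 2034-12-14.
`weekday 0` advances to the next Sunday; 2034-12-14 is a Thursday, so it moves forward to 2034-12-17.

2034-12-17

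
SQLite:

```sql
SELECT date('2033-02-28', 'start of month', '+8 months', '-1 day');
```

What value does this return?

`start of month` rewinds 2033-02-28 to 2033-02-01.
Adding +8 months to 2033-02-01 gives 2033-10-01.
Going back 1 day from 2033-10-01 reaches 2033-09-30 (last day of September, 30 days).

2033-09-30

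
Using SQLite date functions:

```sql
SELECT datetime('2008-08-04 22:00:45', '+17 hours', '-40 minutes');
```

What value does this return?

2008-08-05 14:20:45

+17 hours from 2008-08-04 22:00:45 is 2008-08-05 15:00:45 (crosses midnight).
-40 minutes from 2008-08-05 15:00:45 is 2008-08-05 14:20:45.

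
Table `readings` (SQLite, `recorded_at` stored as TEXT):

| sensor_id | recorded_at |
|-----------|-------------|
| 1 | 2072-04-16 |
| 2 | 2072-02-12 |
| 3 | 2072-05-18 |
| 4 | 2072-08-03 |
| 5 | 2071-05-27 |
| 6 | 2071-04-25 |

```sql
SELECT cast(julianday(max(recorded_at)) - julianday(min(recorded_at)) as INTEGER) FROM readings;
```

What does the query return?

466

MIN = 2071-04-25, MAX = 2072-08-03.
5 days remain in April 2071 after the 25th (30 − 25).
Full months from May 2071 through July 2072 contribute their day counts.
Then 3 days into August 2072.
Total: 5 + 31 + 30 + 31 + 31 + 30 + 31 + 30 + 31 + 31 + 29 + 31 + 30 + 31 + 30 + 31 + 3 = 466.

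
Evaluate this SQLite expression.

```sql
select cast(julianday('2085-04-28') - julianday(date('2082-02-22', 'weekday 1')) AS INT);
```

1160

`weekday 1` advances to the next Monday; 2082-02-22 is a Sunday, so it moves forward to 2082-02-23.
5 days remain in February 2082 after the 23rd (28 − 23).
Full months from March 2082 through March 2085 contribute their day counts.
Then 28 days into April 2085.
Total: 5 + 31 + 30 + 31 + 30 + 31 + 31 + 30 + 31 + 30 + 31 + 31 + 28 + 31 + 30 + 31 + 30 + 31 + 31 + 30 + 31 + 30 + 31 + 31 + 29 + 31 + 30 + 31 + 30 + 31 + 31 + 30 + 31 + 30 + 31 + 31 + 28 + 31 + 28 = 1160.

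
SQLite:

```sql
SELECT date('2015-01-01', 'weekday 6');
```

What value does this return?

2015-01-03

`weekday 6` advances to the next Saturday; 2015-01-01 is a Thursday, so it moves forward to 2015-01-03.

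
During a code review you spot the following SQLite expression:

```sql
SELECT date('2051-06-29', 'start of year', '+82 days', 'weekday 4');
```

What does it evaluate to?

`start of year` rewinds 2051-06-29 to 2051-01-01.
Applying '+82 days' to 2051-01-01: counting 82 days forward gives 2051-03-24.
`weekday 4` advances to the next Thursday; 2051-03-24 is a Friday, so it moves forward to 2051-03-30.

2051-03-30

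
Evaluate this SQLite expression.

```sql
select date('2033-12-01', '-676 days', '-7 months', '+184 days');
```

Applying '-676 days' to 2033-12-01: counting 676 days back gives 2032-01-25.
Adding -7 months to 2032-01-25 gives 2031-06-25.
Applying '+184 days' to 2031-06-25: counting 184 days forward gives 2031-12-26.

2031-12-26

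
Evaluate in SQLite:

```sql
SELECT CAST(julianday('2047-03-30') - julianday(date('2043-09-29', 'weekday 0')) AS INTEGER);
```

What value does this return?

1273

`weekday 0` advances to the next Sunday; 2043-09-29 is a Tuesday, so it moves forward to 2043-10-04.
27 days remain in October 2043 after the 4th (31 − 4).
Full months from November 2043 through February 2047 contribute their day counts.
Then 30 days into March 2047.
Total: 27 + 30 + 31 + 31 + 29 + 31 + 30 + 31 + 30 + 31 + 31 + 30 + 31 + 30 + 31 + 31 + 28 + 31 + 30 + 31 + 30 + 31 + 31 + 30 + 31 + 30 + 31 + 31 + 28 + 31 + 30 + 31 + 30 + 31 + 31 + 30 + 31 + 30 + 31 + 31 + 28 + 30 = 1273.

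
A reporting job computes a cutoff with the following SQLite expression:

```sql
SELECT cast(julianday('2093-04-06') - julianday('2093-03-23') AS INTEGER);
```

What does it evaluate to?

14

8 days remain in March 2093 after the 23rd (31 − 23).
Then 6 days into April 2093.
Total: 8 + 6 = 14.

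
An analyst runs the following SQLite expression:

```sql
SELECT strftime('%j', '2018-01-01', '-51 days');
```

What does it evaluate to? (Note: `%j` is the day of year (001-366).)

315

First apply '-51 days': 2018-01-01 → 2017-11-11.
Day-of-year for 2017-11-11: days since 2017-01-01 inclusive = 315, zero-padded to 315.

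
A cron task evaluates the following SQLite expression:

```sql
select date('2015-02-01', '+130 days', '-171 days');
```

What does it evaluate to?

2014-12-22

Applying '+130 days' to 2015-02-01: counting 130 days forward gives 2015-06-11.
Applying '-171 days' to 2015-06-11: counting 171 days back gives 2014-12-22.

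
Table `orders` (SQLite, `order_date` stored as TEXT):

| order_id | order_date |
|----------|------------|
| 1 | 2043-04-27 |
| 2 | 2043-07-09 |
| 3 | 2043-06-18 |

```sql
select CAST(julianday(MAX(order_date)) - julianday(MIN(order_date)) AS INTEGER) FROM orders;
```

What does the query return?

73

MIN = 2043-04-27, MAX = 2043-07-09.
3 days remain in April 2043 after the 27th (30 − 27).
May 2043: 31 days.
June 2043: 30 days.
Then 9 days into July 2043.
Total: 3 + 31 + 30 + 9 = 73.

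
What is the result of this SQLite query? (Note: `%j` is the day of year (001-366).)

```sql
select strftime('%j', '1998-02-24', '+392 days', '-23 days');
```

First apply '+392 days', '-23 days': 1998-02-24 → 1999-02-28.
Day-of-year for 1999-02-28: days since 1999-01-01 inclusive = 59, zero-padded to 059.

059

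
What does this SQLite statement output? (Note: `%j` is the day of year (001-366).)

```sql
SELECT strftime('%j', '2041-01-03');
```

Day-of-year for 2041-01-03: days since 2041-01-01 inclusive = 3, zero-padded to 003.

003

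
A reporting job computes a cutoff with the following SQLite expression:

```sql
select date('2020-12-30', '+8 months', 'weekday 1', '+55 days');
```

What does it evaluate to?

2021-10-24

Adding +8 months to 2020-12-30 gives 2021-08-30.
`weekday 1` advances to the next Monday; 2021-08-30 is already a Monday, so it stays at 2021-08-30.
Applying '+55 days' to 2021-08-30: counting 55 days forward gives 2021-10-24.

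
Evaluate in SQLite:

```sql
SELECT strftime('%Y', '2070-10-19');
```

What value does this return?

2070

`%Y` extracts the 4-digit year: 2070.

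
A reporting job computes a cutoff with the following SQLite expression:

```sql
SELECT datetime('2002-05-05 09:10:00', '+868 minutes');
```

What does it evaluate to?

868 minutes = 14h 28m; +868 minutes from 2002-05-05 09:10:00 is 2002-05-05 23:38:00.

2002-05-05 23:38:00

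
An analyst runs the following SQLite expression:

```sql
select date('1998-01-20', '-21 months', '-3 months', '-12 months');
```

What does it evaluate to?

1995-01-20

Adding -21 months to 1998-01-20 gives 1996-04-20.
Adding -3 months to 1996-04-20 gives 1996-01-20.
Adding -12 months to 1996-01-20 gives 1995-01-20.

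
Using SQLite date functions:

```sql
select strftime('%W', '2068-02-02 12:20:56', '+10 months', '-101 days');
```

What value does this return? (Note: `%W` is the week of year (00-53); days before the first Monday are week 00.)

34

First apply '+10 months', '-101 days': 2068-02-02 12:20:56 → 2068-08-23 12:20:56.
2068-08-23 is a Thursday. SQLite's %W counts Mondays since the year started; the result is 34.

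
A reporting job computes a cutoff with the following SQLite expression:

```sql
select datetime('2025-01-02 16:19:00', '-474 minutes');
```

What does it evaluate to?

2025-01-02 08:25:00

474 minutes = 7h 54m; -474 minutes from 2025-01-02 16:19:00 is 2025-01-02 08:25:00.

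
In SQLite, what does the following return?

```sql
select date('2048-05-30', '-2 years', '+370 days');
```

2047-06-04

Adding -2 years to 2048-05-30 gives 2046-05-30.
Applying '+370 days' to 2046-05-30: counting 370 days forward gives 2047-06-04.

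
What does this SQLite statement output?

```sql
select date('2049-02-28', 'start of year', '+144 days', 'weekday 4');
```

2049-05-27

`start of year` rewinds 2049-02-28 to 2049-01-01.
Applying '+144 days' to 2049-01-01: counting 144 days forward gives 2049-05-25.
`weekday 4` advances to the next Thursday; 2049-05-25 is a Tuesday, so it moves forward to 2049-05-27.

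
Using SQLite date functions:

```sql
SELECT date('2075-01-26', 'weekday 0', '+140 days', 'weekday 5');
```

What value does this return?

2075-06-21

`weekday 0` advances to the next Sunday; 2075-01-26 is a Saturday, so it moves forward to 2075-01-27.
Applying '+140 days' to 2075-01-27: counting 140 days forward gives 2075-06-16.
`weekday 5` advances to the next Friday; 2075-06-16 is a Sunday, so it moves forward to 2075-06-21.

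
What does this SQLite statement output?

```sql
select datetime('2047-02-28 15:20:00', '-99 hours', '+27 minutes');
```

-99 hours from 2047-02-28 15:20:00 is 2047-02-24 12:20:00 (crosses midnight).
+27 minutes from 2047-02-24 12:20:00 is 2047-02-24 12:47:00.

2047-02-24 12:47:00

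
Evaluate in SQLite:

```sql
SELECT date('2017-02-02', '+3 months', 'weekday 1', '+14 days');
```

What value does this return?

2017-05-22

Adding +3 months to 2017-02-02 gives 2017-05-02.
`weekday 1` advances to the next Monday; 2017-05-02 is a Tuesday, so it moves forward to 2017-05-08.
Advancing 14 more days within May lands on 2017-05-22.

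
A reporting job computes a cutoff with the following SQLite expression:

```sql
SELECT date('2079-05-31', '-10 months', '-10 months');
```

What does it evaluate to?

2077-10-01

Adding -10 months to 2079-05-31 gives 2078-07-31.
Adding -10 months to 2078-07-31 targets 2077-09-31. September 2077 has only 30 days, so SQLite normalizes the 1-day overflow forward to 2077-10-01.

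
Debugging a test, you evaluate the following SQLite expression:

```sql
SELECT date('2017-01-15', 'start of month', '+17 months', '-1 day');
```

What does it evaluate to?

`start of month` rewinds 2017-01-15 to 2017-01-01.
Adding +17 months to 2017-01-01 gives 2018-06-01.
Going back 1 day from 2018-06-01 reaches 2018-05-31 (last day of May, 31 days).

2018-05-31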